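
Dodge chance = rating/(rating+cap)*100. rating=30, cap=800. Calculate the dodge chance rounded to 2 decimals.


dodge% = 30 / (30 + 800) * 100
= 30 / 830 * 100
= 0.036145 * 100
= 3.61%

3.61%


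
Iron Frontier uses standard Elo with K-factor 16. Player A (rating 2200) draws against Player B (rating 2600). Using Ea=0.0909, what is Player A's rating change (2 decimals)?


Elo update: delta = K * (S - Ea), where S = 0.5 (draws)
S - Ea = 0.5 - 0.0909 = 0.4091
Rating change = 16 * 0.4091
= 6.55

6.55 rating points


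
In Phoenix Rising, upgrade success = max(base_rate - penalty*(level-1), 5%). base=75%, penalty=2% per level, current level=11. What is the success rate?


raw_rate = 75 - 2 * (11 - 1)
= 75 - 2 * 10
= 75 - 20
= 55
Apply floor: max(55, 5) = 55%

55%


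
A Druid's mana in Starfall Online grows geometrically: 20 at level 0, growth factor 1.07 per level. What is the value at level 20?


value = base * growth^level
= 20 * 1.07^20
= 20 * 3.869684
= 77.39

77.39 mana


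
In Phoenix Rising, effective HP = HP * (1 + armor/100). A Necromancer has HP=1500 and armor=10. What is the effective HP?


EHP = 1500 * (1 + 10/100)
= 1500 * (1 + 0.1)
= 1500 * 1.1
= 1650.0

1650.0 EHP


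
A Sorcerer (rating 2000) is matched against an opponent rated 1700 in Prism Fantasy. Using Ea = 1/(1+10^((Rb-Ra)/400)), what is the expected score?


Elo expected score: Ea = 1/(1 + 10^((Rb-Ra)/400))
Rb - Ra = 1700 - 2000 = -300
(Rb-Ra)/400 = -300/400 = -0.75
10^-0.75 = 0.177828
Ea = 1/(1 + 0.177828) = 1/1.177828 = 0.8490

0.8490


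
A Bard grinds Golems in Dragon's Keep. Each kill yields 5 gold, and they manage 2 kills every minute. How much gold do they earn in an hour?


Gold per minute = 5 * 2 = 10
Gold per hour = 10 * 60 = 600

600 gold/hour


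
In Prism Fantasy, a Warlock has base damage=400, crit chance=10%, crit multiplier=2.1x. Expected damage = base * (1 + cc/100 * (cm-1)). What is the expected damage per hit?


E[dmg] = base * (1 + crit_chance * (crit_mult - 1))
cc as decimal = 10/100 = 0.1
cm - 1 = 2.1 - 1 = 1.1
Bonus factor = 0.1 * 1.1 = 0.11
Total multiplier = 1 + 0.11 = 1.11
Expected damage = 400 * 1.11 = 444.00

444.00 damage


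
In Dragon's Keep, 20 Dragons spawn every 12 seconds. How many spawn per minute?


Spawns per minute = count * (60 / interval)
= 20 * (60 / 12)
= 20 * 5.0
= 100.0

100.0 per minute


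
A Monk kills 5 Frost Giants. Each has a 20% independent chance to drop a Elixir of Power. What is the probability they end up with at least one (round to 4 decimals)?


P(at least one) = 1 - P(none) = 1 - (1-p)^n
p = 20/100 = 0.2
1 - p = 0.8
(1 - p)^5 = 0.8^5 = 0.327680
P(at least one) = 1 - 0.327680 = 0.6723

0.6723


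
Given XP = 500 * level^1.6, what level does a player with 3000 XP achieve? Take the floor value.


XP = 500 * level^1.6, so level = (XP / 500)^(1/1.6)
= (3000 / 500)^(1/1.6)
= 6.0^0.625
= 3.0644
Floor: level = 3

level 3


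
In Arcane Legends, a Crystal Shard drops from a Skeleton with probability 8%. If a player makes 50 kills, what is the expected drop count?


Expected drops = kills * (drop_rate / 100)
= 50 * (8 / 100)
= 50 * 0.08
= 4.0

4.0 drops


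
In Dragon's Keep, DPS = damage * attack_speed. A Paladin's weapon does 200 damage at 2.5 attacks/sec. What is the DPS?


DPS = damage * attack_speed
= 200 * 2.5
= 500.0

500.0 DPS


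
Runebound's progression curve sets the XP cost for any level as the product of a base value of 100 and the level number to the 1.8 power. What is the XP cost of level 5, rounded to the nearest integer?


XP = 100 * level^1.8
Substitute level = 5:
XP = 100 * 5^1.8
= 100 * 18.1195
= 1812

1812 XP


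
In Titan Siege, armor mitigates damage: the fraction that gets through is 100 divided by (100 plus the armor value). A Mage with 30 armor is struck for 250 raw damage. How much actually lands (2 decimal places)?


actual = 250 * 100 / (100 + 30)
= 250 * 100 / 130
= 25000 / 130
= 192.31

192.31 damage


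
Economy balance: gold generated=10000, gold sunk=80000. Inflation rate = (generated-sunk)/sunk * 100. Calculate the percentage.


Net gold = 10000 - 80000 = -70000
Inflation rate = net / sunk * 100 = -70000 / 80000 * 100
= -0.875 * 100
= -87.50%

-87.50%


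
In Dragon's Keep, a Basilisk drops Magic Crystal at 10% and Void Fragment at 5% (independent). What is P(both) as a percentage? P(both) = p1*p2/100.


For independent events, P(both) = P(A) * P(B)
= 10% * 5%
= 50 / 100 %
= 0.5%

0.5%


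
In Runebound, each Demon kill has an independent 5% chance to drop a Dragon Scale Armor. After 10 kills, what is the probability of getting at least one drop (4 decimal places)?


P(at least one) = 1 - P(none) = 1 - (1-p)^n
p = 5/100 = 0.05
1 - p = 0.95
(1 - p)^10 = 0.95^10 = 0.598737
P(at least one) = 1 - 0.598737 = 0.4013

0.4013


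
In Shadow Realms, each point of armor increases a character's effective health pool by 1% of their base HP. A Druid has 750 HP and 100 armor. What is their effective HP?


EHP = 750 * (1 + 100/100)
= 750 * (1 + 1.0)
= 750 * 2.0
= 1500.0

1500.0 EHP


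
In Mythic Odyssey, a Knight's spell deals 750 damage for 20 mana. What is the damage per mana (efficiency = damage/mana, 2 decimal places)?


Efficiency = damage / mana
= 750 / 20
= 37.50

37.50 dmg/mana


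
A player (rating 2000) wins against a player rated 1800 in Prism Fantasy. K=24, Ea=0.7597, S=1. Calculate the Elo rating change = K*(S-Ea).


Elo update: delta = K * (S - Ea), where S = 1 (wins)
S - Ea = 1 - 0.7597 = 0.2403
Rating change = 24 * 0.2403
= 5.77

5.77 rating points


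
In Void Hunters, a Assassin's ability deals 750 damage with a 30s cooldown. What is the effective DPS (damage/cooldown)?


DPS = damage / cooldown
= 750 / 30
= 25.00

25.00 DPS


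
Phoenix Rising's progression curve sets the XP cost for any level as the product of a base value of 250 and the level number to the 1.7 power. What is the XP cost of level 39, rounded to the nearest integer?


XP = 250 * level^1.7
Substitute level = 39:
XP = 250 * 39^1.7
= 250 * 506.7688
= 126692

126692 XP


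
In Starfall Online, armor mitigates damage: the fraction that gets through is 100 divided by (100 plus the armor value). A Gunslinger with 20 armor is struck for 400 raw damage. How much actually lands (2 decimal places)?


actual = 400 * 100 / (100 + 20)
= 400 * 100 / 120
= 40000 / 120
= 333.33

333.33 damage


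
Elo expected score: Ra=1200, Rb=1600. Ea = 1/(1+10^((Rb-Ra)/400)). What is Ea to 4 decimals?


Elo expected score: Ea = 1/(1 + 10^((Rb-Ra)/400))
Rb - Ra = 1600 - 1200 = 400
(Rb-Ra)/400 = 400/400 = 1.0
10^1.0 = 10.0
Ea = 1/(1 + 10.0) = 1/11.0 = 0.0909

0.0909


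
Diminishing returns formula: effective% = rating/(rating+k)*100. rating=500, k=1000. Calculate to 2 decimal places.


effective% = rating / (rating + k) * 100
= 500 / (500 + 1000) * 100
= 500 / 1500 * 100
= 0.333333 * 100
= 33.33%

33.33%


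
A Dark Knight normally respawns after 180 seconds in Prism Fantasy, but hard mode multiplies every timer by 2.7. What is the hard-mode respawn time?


Respawn time = base * multiplier
= 180 * 2.7
= 486.0 seconds

486.0 seconds


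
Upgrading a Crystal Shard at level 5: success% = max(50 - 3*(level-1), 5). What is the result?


raw_rate = 50 - 3 * (5 - 1)
= 50 - 3 * 4
= 50 - 12
= 38
Apply floor: max(38, 5) = 38%

38%


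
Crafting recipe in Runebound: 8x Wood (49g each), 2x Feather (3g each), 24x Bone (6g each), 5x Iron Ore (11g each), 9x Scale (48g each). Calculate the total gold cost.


Cost breakdown:
  Wood: 8 * 49 = 392
  Feather: 2 * 3 = 6
  Bone: 24 * 6 = 144
  Iron Ore: 5 * 11 = 55
  Scale: 9 * 48 = 432
Total = 392 + 6 + 144 + 55 + 432 = 1029

1029 gold


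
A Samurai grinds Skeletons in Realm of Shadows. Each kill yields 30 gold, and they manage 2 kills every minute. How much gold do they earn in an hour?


Gold per minute = 30 * 2 = 60
Gold per hour = 60 * 60 = 3600

3600 gold/hour


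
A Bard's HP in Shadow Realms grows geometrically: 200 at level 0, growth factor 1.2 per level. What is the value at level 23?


value = base * growth^level
= 200 * 1.2^23
= 200 * 66.247373
= 13249.47

13249.47 HP


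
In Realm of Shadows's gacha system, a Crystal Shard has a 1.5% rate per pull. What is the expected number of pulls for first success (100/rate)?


Expected pulls for a geometric distribution = 1/p = 100 / rate%
= 100 / 1.5
= 66.67

66.67 pulls


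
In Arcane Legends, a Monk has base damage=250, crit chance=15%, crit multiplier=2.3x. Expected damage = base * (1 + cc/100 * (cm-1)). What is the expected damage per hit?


E[dmg] = base * (1 + crit_chance * (crit_mult - 1))
cc as decimal = 15/100 = 0.15
cm - 1 = 2.3 - 1 = 1.3
Bonus factor = 0.15 * 1.3 = 0.195
Total multiplier = 1 + 0.195 = 1.195
Expected damage = 250 * 1.195 = 298.75

298.75 damage


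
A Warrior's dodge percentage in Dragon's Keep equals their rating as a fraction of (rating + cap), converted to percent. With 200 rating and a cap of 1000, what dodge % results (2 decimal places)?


dodge% = 200 / (200 + 1000) * 100
= 200 / 1200 * 100
= 0.166667 * 100
= 16.67%

16.67%


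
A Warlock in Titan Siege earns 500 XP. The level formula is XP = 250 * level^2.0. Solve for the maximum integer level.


XP = 250 * level^2.0, so level = (XP / 250)^(1/2.0)
= (500 / 250)^(1/2.0)
= 2.0^0.5
= 1.4142
Floor: level = 1

level 1


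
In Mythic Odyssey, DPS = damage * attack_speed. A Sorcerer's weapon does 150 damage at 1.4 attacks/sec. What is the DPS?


DPS = damage * attack_speed
= 150 * 1.4
= 210.0

210.0 DPS


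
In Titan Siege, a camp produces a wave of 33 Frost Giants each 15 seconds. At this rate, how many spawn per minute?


Spawns per minute = count * (60 / interval)
= 33 * (60 / 15)
= 33 * 4.0
= 132.0

132.0 per minute


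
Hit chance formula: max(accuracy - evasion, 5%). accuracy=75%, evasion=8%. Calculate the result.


accuracy - evasion = 75 - 8 = 67
Apply floor: max(67, 5) = 67
Hit chance = 67%

67%


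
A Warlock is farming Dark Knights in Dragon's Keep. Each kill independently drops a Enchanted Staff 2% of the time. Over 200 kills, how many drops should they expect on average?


Expected drops = kills * (drop_rate / 100)
= 200 * (2 / 100)
= 200 * 0.02
= 4.0

4.0 drops


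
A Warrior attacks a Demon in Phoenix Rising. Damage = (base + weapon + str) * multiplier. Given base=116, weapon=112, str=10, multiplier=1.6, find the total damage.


Sum base + weapon + str = 116 + 112 + 10 = 238
Multiply by 1.6:
238 * 1.6 = 380.8

380.8 damage


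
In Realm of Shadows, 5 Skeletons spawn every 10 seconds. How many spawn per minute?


Spawns per minute = count * (60 / interval)
= 5 * (60 / 10)
= 5 * 6.0
= 30.0

30.0 per minute


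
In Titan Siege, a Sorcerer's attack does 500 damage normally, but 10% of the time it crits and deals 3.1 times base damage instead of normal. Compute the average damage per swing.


E[dmg] = base * (1 + crit_chance * (crit_mult - 1))
cc as decimal = 10/100 = 0.1
cm - 1 = 3.1 - 1 = 2.1
Bonus factor = 0.1 * 2.1 = 0.21
Total multiplier = 1 + 0.21 = 1.21
Expected damage = 500 * 1.21 = 605.00

605.00 damage


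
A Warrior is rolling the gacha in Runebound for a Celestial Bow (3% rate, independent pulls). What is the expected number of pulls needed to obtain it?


Expected pulls for a geometric distribution = 1/p = 100 / rate%
= 100 / 3
= 33.33

33.33 pulls


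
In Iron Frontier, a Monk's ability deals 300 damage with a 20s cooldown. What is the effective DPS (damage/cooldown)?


DPS = damage / cooldown
= 300 / 20
= 15.00

15.00 DPS


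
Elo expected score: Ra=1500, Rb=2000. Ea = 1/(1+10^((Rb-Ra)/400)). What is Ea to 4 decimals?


Elo expected score: Ea = 1/(1 + 10^((Rb-Ra)/400))
Rb - Ra = 2000 - 1500 = 500
(Rb-Ra)/400 = 500/400 = 1.25
10^1.25 = 17.782794
Ea = 1/(1 + 17.782794) = 1/18.782794 = 0.0532

0.0532


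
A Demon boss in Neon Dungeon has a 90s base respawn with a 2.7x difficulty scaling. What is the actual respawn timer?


Respawn time = base * multiplier
= 90 * 2.7
= 243.0 seconds

243.0 seconds


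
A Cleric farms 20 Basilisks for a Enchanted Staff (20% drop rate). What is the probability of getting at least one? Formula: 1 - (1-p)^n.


P(at least one) = 1 - P(none) = 1 - (1-p)^n
p = 20/100 = 0.2
1 - p = 0.8
(1 - p)^20 = 0.8^20 = 0.011529
P(at least one) = 1 - 0.011529 = 0.9885

0.9885


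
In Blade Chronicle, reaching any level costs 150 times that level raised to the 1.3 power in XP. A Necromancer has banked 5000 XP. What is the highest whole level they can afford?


XP = 150 * level^1.3, so level = (XP / 150)^(1/1.3)
= (5000 / 150)^(1/1.3)
= 33.3333^0.7692
= 14.8404
Floor: level = 14

level 14


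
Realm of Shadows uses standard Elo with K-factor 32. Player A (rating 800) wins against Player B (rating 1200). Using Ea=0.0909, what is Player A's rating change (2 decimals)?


Elo update: delta = K * (S - Ea), where S = 1 (wins)
S - Ea = 1 - 0.0909 = 0.9091
Rating change = 32 * 0.9091
= 29.09

29.09 rating points


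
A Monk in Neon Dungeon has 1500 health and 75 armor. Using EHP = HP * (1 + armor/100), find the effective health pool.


EHP = 1500 * (1 + 75/100)
= 1500 * (1 + 0.75)
= 1500 * 1.75
= 2625.0

2625.0 EHP


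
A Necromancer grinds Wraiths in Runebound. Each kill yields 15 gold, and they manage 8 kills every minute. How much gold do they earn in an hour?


Gold per minute = 15 * 8 = 120
Gold per hour = 120 * 60 = 7200

7200 gold/hour


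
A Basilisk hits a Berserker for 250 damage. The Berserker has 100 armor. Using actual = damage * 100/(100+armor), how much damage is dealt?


actual = 250 * 100 / (100 + 100)
= 250 * 100 / 200
= 25000 / 200
= 125.00

125.00 damage


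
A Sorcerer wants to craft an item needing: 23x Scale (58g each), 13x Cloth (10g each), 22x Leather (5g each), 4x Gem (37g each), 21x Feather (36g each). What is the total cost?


Cost breakdown:
  Scale: 23 * 58 = 1334
  Cloth: 13 * 10 = 130
  Leather: 22 * 5 = 110
  Gem: 4 * 37 = 148
  Feather: 21 * 36 = 756
Total = 1334 + 130 + 110 + 148 + 756 = 2478

2478 gold


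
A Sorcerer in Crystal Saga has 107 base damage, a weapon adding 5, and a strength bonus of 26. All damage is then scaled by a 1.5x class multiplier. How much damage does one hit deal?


Sum base + weapon + str = 107 + 5 + 26 = 138
Multiply by 1.5:
138 * 1.5 = 207.0

207.0 damage


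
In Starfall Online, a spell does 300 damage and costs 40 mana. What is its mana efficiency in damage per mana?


Efficiency = damage / mana
= 300 / 40
= 7.50

7.50 dmg/mana


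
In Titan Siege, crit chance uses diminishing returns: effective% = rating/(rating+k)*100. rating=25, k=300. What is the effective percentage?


effective% = rating / (rating + k) * 100
= 25 / (25 + 300) * 100
= 25 / 325 * 100
= 0.076923 * 100
= 7.69%

7.69%


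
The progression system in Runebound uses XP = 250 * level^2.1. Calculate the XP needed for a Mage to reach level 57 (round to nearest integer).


XP = 250 * level^2.1
Substitute level = 57:
XP = 250 * 57^2.1
= 250 * 4867.8501
= 1216963

1216963 XP


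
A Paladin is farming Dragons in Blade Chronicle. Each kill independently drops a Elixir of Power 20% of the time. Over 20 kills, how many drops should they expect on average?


Expected drops = kills * (drop_rate / 100)
= 20 * (20 / 100)
= 20 * 0.2
= 4.0

4.0 drops


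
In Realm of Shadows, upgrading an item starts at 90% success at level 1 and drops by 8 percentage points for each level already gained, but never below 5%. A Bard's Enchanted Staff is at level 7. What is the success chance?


raw_rate = 90 - 8 * (7 - 1)
= 90 - 8 * 6
= 90 - 48
= 42
Apply floor: max(42, 5) = 42%

42%


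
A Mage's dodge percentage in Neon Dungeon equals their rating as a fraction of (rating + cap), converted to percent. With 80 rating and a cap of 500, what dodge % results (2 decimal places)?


dodge% = 80 / (80 + 500) * 100
= 80 / 580 * 100
= 0.137931 * 100
= 13.79%

13.79%


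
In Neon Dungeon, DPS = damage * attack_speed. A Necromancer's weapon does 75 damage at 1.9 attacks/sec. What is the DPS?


DPS = damage * attack_speed
= 75 * 1.9
= 142.5

142.5 DPS


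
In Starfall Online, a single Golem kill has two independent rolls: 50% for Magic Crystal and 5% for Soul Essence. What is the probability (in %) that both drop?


For independent events, P(both) = P(A) * P(B)
= 50% * 5%
= 250 / 100 %
= 2.5%

2.5%


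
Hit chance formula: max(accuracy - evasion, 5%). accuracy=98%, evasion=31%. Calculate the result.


accuracy - evasion = 98 - 31 = 67
Apply floor: max(67, 5) = 67
Hit chance = 67%

67%


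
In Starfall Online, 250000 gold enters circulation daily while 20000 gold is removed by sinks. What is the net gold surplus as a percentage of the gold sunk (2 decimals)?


Net gold = 250000 - 20000 = 230000
Inflation rate = net / sunk * 100 = 230000 / 20000 * 100
= 11.5 * 100
= 1150.00%

1150.00%


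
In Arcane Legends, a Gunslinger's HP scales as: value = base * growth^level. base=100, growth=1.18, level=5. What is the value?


value = base * growth^level
= 100 * 1.18^5
= 100 * 2.287758
= 228.78

228.78 HP


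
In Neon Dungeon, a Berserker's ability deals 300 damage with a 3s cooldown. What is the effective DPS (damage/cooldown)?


DPS = damage / cooldown
= 300 / 3
= 100.00

100.00 DPS


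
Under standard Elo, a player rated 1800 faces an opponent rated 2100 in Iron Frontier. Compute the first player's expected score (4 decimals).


Elo expected score: Ea = 1/(1 + 10^((Rb-Ra)/400))
Rb - Ra = 2100 - 1800 = 300
(Rb-Ra)/400 = 300/400 = 0.75
10^0.75 = 5.623413
Ea = 1/(1 + 5.623413) = 1/6.623413 = 0.1510

0.1510


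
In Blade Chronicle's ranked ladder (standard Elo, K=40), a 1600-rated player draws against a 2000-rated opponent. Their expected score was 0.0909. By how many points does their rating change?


Elo update: delta = K * (S - Ea), where S = 0.5 (draws)
S - Ea = 0.5 - 0.0909 = 0.4091
Rating change = 40 * 0.4091
= 16.36

16.36 rating points


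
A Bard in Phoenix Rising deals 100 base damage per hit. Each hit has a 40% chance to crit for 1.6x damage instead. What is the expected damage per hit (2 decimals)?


E[dmg] = base * (1 + crit_chance * (crit_mult - 1))
cc as decimal = 40/100 = 0.4
cm - 1 = 1.6 - 1 = 0.6
Bonus factor = 0.4 * 0.6 = 0.24
Total multiplier = 1 + 0.24 = 1.24
Expected damage = 100 * 1.24 = 124.00

124.00 damage


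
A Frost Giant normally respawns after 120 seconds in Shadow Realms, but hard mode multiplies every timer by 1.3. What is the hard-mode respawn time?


Respawn time = base * multiplier
= 120 * 1.3
= 156.0 seconds

156.0 seconds


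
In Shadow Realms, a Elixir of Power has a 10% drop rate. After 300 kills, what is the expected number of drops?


Expected drops = kills * (drop_rate / 100)
= 300 * (10 / 100)
= 300 * 0.1
= 30.0

30.0 drops


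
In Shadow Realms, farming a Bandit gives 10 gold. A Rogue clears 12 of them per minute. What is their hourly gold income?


Gold per minute = 10 * 12 = 120
Gold per hour = 120 * 60 = 7200

7200 gold/hour


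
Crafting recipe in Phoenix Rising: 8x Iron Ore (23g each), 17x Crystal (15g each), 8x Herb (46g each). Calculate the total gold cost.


Cost breakdown:
  Iron Ore: 8 * 23 = 184
  Crystal: 17 * 15 = 255
  Herb: 8 * 46 = 368
Total = 184 + 255 + 368 = 807

807 gold


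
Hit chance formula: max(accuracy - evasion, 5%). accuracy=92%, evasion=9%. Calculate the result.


accuracy - evasion = 92 - 9 = 83
Apply floor: max(83, 5) = 83
Hit chance = 83%

83%


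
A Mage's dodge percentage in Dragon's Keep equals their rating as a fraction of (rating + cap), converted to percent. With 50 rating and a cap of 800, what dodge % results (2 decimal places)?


dodge% = 50 / (50 + 800) * 100
= 50 / 850 * 100
= 0.058824 * 100
= 5.88%

5.88%


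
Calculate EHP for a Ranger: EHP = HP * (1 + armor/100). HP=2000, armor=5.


EHP = 2000 * (1 + 5/100)
= 2000 * (1 + 0.05)
= 2000 * 1.05
= 2100.0

2100.0 EHP


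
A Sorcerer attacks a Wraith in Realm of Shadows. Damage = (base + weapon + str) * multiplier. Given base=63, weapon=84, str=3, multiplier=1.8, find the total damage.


Sum base + weapon + str = 63 + 84 + 3 = 150
Multiply by 1.8:
150 * 1.8 = 270.0

270.0 damage


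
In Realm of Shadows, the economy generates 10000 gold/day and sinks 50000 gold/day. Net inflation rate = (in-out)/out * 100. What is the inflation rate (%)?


Net gold = 10000 - 50000 = -40000
Inflation rate = net / sunk * 100 = -40000 / 50000 * 100
= -0.8 * 100
= -80.00%

-80.00%


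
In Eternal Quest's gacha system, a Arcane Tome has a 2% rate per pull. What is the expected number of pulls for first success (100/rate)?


Expected pulls for a geometric distribution = 1/p = 100 / rate%
= 100 / 2
= 50.0

50.0 pulls


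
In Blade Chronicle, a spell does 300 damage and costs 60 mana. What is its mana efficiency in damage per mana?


Efficiency = damage / mana
= 300 / 60
= 5.00

5.00 dmg/mana


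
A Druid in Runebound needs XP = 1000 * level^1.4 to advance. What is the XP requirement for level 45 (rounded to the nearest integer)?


XP = 1000 * level^1.4
Substitute level = 45:
XP = 1000 * 45^1.4
= 1000 * 206.2992
= 206299

206299 XP


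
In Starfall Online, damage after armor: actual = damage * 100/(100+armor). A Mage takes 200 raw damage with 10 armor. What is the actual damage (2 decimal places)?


actual = 200 * 100 / (100 + 10)
= 200 * 100 / 110
= 20000 / 110
= 181.82

181.82 damage


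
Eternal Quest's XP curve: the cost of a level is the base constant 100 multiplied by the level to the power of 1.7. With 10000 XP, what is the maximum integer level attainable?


XP = 100 * level^1.7, so level = (XP / 100)^(1/1.7)
= (10000 / 100)^(1/1.7)
= 100.0^0.5882
= 15.0131
Floor: level = 15

level 15


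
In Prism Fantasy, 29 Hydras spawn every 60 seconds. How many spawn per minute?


Spawns per minute = count * (60 / interval)
= 29 * (60 / 60)
= 29 * 1.0
= 29.0

29.0 per minute


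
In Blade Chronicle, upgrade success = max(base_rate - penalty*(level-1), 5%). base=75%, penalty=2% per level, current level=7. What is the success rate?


raw_rate = 75 - 2 * (7 - 1)
= 75 - 2 * 6
= 75 - 12
= 63
Apply floor: max(63, 5) = 63%

63%


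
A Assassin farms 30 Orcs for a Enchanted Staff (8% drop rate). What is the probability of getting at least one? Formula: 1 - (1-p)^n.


P(at least one) = 1 - P(none) = 1 - (1-p)^n
p = 8/100 = 0.08
1 - p = 0.92
(1 - p)^30 = 0.92^30 = 0.081966
P(at least one) = 1 - 0.081966 = 0.9180

0.9180


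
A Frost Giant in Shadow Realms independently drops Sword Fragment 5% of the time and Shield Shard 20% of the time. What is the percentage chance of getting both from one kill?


For independent events, P(both) = P(A) * P(B)
= 5% * 20%
= 100 / 100 %
= 1.0%

1.0%


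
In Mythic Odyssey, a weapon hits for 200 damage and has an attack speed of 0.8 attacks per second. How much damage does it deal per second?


DPS = damage * attack_speed
= 200 * 0.8
= 160.0

160.0 DPS


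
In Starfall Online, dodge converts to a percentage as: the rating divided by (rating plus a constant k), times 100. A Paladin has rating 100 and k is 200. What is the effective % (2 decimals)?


effective% = rating / (rating + k) * 100
= 100 / (100 + 200) * 100
= 100 / 300 * 100
= 0.333333 * 100
= 33.33%

33.33%


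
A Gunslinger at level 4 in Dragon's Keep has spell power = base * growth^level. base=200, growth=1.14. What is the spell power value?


value = base * growth^level
= 200 * 1.14^4
= 200 * 1.68896
= 337.79

337.79 spell power


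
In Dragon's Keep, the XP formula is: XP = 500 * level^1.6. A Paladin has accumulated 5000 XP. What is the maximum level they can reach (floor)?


XP = 500 * level^1.6, so level = (XP / 500)^(1/1.6)
= (5000 / 500)^(1/1.6)
= 10.0^0.625
= 4.217
Floor: level = 4

level 4


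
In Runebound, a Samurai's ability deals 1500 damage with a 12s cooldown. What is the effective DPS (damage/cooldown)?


DPS = damage / cooldown
= 1500 / 12
= 125.00

125.00 DPS


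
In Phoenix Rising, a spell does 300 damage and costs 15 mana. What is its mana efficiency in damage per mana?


Efficiency = damage / mana
= 300 / 15
= 20.00

20.00 dmg/mana


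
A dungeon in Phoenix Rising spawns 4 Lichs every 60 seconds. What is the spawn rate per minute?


Spawns per minute = count * (60 / interval)
= 4 * (60 / 60)
= 4 * 1.0
= 4.0

4.0 per minute


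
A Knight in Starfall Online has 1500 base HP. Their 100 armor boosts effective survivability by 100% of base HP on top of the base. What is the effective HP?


EHP = 1500 * (1 + 100/100)
= 1500 * (1 + 1.0)
= 1500 * 2.0
= 3000.0

3000.0 EHP


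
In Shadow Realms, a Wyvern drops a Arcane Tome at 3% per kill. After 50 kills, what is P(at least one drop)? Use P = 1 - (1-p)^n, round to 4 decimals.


P(at least one) = 1 - P(none) = 1 - (1-p)^n
p = 3/100 = 0.03
1 - p = 0.97
(1 - p)^50 = 0.97^50 = 0.218065
P(at least one) = 1 - 0.218065 = 0.7819

0.7819


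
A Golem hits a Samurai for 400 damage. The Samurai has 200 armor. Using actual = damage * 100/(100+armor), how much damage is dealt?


actual = 400 * 100 / (100 + 200)
= 400 * 100 / 300
= 40000 / 300
= 133.33

133.33 damage


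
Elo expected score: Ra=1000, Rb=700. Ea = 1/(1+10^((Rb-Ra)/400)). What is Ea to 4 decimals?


Elo expected score: Ea = 1/(1 + 10^((Rb-Ra)/400))
Rb - Ra = 700 - 1000 = -300
(Rb-Ra)/400 = -300/400 = -0.75
10^-0.75 = 0.177828
Ea = 1/(1 + 0.177828) = 1/1.177828 = 0.8490

0.8490


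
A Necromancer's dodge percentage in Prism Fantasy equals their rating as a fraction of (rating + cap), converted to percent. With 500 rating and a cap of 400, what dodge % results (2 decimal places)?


dodge% = 500 / (500 + 400) * 100
= 500 / 900 * 100
= 0.555556 * 100
= 55.56%

55.56%


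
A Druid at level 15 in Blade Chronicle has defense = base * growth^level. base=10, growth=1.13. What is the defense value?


value = base * growth^level
= 10 * 1.13^15
= 10 * 6.25427
= 62.54

62.54 defense


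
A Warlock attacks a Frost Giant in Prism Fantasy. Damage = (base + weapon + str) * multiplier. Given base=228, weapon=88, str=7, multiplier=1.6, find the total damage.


Sum base + weapon + str = 228 + 88 + 7 = 323
Multiply by 1.6:
323 * 1.6 = 516.8

516.8 damage


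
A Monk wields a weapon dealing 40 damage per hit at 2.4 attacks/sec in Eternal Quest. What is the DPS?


DPS = damage * attack_speed
= 40 * 2.4
= 96.0

96.0 DPS


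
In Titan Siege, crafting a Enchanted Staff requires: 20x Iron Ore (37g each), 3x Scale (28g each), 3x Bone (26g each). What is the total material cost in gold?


Cost breakdown:
  Iron Ore: 20 * 37 = 740
  Scale: 3 * 28 = 84
  Bone: 3 * 26 = 78
Total = 740 + 84 + 78 = 902

902 gold


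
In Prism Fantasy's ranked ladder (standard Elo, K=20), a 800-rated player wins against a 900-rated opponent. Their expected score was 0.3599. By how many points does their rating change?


Elo update: delta = K * (S - Ea), where S = 1 (wins)
S - Ea = 1 - 0.3599 = 0.6401
Rating change = 20 * 0.6401
= 12.80

12.80 rating points


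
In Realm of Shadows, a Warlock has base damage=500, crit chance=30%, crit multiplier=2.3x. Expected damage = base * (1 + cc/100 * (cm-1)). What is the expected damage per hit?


E[dmg] = base * (1 + crit_chance * (crit_mult - 1))
cc as decimal = 30/100 = 0.3
cm - 1 = 2.3 - 1 = 1.3
Bonus factor = 0.3 * 1.3 = 0.39
Total multiplier = 1 + 0.39 = 1.39
Expected damage = 500 * 1.39 = 695.00

695.00 damage


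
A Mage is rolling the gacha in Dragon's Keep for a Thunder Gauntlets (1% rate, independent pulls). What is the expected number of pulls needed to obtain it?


Expected pulls for a geometric distribution = 1/p = 100 / rate%
= 100 / 1
= 100.0

100.0 pulls


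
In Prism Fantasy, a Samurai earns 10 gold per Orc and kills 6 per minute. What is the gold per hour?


Gold per minute = 10 * 6 = 60
Gold per hour = 60 * 60 = 3600

3600 gold/hour


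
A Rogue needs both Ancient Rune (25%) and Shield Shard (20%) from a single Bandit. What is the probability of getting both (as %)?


For independent events, P(both) = P(A) * P(B)
= 25% * 20%
= 500 / 100 %
= 5.0%

5.0%


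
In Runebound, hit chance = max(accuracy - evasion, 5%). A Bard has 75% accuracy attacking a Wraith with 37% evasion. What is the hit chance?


accuracy - evasion = 75 - 37 = 38
Apply floor: max(38, 5) = 38
Hit chance = 38%

38%


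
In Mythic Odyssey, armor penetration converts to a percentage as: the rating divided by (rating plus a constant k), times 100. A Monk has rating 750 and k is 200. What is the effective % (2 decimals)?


effective% = rating / (rating + k) * 100
= 750 / (750 + 200) * 100
= 750 / 950 * 100
= 0.789474 * 100
= 78.95%

78.95%


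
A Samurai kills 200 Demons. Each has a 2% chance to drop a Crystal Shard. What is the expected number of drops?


Expected drops = kills * (drop_rate / 100)
= 200 * (2 / 100)
= 200 * 0.02
= 4.0

4.0 drops


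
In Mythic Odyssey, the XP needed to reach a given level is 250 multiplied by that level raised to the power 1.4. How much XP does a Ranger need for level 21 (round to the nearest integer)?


XP = 250 * level^1.4
Substitute level = 21:
XP = 250 * 21^1.4
= 250 * 70.9753
= 17744

17744 XP


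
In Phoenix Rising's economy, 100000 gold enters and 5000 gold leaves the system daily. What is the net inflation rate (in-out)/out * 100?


Net gold = 100000 - 5000 = 95000
Inflation rate = net / sunk * 100 = 95000 / 5000 * 100
= 19.0 * 100
= 1900.00%

1900.00%


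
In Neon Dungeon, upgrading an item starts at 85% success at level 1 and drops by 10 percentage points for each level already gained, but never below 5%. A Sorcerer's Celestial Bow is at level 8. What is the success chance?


raw_rate = 85 - 10 * (8 - 1)
= 85 - 10 * 7
= 85 - 70
= 15
Apply floor: max(15, 5) = 15%

15%


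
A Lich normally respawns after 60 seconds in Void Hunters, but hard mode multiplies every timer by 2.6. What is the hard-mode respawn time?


Respawn time = base * multiplier
= 60 * 2.6
= 156.0 seconds

156.0 seconds


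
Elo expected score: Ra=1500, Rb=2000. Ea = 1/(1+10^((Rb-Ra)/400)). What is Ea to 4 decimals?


Elo expected score: Ea = 1/(1 + 10^((Rb-Ra)/400))
Rb - Ra = 2000 - 1500 = 500
(Rb-Ra)/400 = 500/400 = 1.25
10^1.25 = 17.782794
Ea = 1/(1 + 17.782794) = 1/18.782794 = 0.0532

0.0532


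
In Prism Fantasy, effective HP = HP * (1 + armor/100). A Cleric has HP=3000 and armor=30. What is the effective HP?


EHP = 3000 * (1 + 30/100)
= 3000 * (1 + 0.3)
= 3000 * 1.3
= 3900.0

3900.0 EHP


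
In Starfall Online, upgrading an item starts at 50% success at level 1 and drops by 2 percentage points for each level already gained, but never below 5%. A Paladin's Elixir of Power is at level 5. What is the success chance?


raw_rate = 50 - 2 * (5 - 1)
= 50 - 2 * 4
= 50 - 8
= 42
Apply floor: max(42, 5) = 42%

42%


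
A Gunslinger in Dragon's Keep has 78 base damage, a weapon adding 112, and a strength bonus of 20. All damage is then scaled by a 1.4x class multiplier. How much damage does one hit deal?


Sum base + weapon + str = 78 + 112 + 20 = 210
Multiply by 1.4:
210 * 1.4 = 294.0

294.0 damage


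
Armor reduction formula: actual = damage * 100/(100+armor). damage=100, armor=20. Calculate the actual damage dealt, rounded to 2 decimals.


actual = 100 * 100 / (100 + 20)
= 100 * 100 / 120
= 10000 / 120
= 83.33

83.33 damage


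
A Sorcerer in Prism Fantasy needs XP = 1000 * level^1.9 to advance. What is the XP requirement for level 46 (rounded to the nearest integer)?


XP = 1000 * level^1.9
Substitute level = 46:
XP = 1000 * 46^1.9
= 1000 * 1442.9121
= 1442912

1442912 XP


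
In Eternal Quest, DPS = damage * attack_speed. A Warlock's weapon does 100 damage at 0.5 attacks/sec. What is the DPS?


DPS = damage * attack_speed
= 100 * 0.5
= 50.0

50.0 DPS


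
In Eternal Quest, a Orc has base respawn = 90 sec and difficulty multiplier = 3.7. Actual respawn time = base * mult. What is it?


Respawn time = base * multiplier
= 90 * 3.7
= 333.0 seconds

333.0 seconds


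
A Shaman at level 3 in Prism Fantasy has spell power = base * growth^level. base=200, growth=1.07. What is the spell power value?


value = base * growth^level
= 200 * 1.07^3
= 200 * 1.225043
= 245.01

245.01 spell power


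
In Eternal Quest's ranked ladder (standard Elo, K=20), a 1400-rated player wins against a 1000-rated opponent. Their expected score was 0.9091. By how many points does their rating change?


Elo update: delta = K * (S - Ea), where S = 1 (wins)
S - Ea = 1 - 0.9091 = 0.0909
Rating change = 20 * 0.0909
= 1.82

1.82 rating points


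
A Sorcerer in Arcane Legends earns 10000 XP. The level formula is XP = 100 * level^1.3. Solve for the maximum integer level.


XP = 100 * level^1.3, so level = (XP / 100)^(1/1.3)
= (10000 / 100)^(1/1.3)
= 100.0^0.7692
= 34.5511
Floor: level = 34

level 34


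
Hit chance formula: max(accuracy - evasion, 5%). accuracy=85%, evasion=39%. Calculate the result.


accuracy - evasion = 85 - 39 = 46
Apply floor: max(46, 5) = 46
Hit chance = 46%

46%


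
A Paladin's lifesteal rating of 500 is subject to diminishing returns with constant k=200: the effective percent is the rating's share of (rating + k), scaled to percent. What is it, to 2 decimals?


effective% = rating / (rating + k) * 100
= 500 / (500 + 200) * 100
= 500 / 700 * 100
= 0.714286 * 100
= 71.43%

71.43%


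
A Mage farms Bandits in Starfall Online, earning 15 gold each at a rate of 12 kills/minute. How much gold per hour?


Gold per minute = 15 * 12 = 180
Gold per hour = 180 * 60 = 10800

10800 gold/hour


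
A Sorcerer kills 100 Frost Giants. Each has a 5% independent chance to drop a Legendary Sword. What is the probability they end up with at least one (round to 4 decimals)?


P(at least one) = 1 - P(none) = 1 - (1-p)^n
p = 5/100 = 0.05
1 - p = 0.95
(1 - p)^100 = 0.95^100 = 0.005921
P(at least one) = 1 - 0.005921 = 0.9941

0.9941


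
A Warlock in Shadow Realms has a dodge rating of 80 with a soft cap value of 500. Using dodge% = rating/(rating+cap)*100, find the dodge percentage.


dodge% = 80 / (80 + 500) * 100
= 80 / 580 * 100
= 0.137931 * 100
= 13.79%

13.79%


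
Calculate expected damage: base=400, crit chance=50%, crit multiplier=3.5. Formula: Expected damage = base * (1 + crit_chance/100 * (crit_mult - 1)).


E[dmg] = base * (1 + crit_chance * (crit_mult - 1))
cc as decimal = 50/100 = 0.5
cm - 1 = 3.5 - 1 = 2.5
Bonus factor = 0.5 * 2.5 = 1.25
Total multiplier = 1 + 1.25 = 2.25
Expected damage = 400 * 2.25 = 900.00

900.00 damage


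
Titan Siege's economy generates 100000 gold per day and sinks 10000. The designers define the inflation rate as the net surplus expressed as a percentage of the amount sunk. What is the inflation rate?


Net gold = 100000 - 10000 = 90000
Inflation rate = net / sunk * 100 = 90000 / 10000 * 100
= 9.0 * 100
= 900.00%

900.00%


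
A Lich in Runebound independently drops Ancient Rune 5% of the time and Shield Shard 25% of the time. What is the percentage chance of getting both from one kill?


For independent events, P(both) = P(A) * P(B)
= 5% * 25%
= 125 / 100 %
= 1.25%

1.25%


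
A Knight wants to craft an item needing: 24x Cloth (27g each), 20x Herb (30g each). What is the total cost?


Cost breakdown:
  Cloth: 24 * 27 = 648
  Herb: 20 * 30 = 600
Total = 648 + 600 = 1248

1248 gold


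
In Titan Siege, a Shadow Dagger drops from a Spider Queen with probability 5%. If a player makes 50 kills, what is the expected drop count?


Expected drops = kills * (drop_rate / 100)
= 50 * (5 / 100)
= 50 * 0.05
= 2.5

2.5 drops


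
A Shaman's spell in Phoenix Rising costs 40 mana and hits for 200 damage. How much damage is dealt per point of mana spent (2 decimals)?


Efficiency = damage / mana
= 200 / 40
= 5.00

5.00 dmg/mana


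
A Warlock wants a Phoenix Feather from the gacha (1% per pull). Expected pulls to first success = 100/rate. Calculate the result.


Expected pulls for a geometric distribution = 1/p = 100 / rate%
= 100 / 1
= 100.0

100.0 pulls


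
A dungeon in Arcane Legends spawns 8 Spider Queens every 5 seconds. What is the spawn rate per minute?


Spawns per minute = count * (60 / interval)
= 8 * (60 / 5)
= 8 * 12.0
= 96.0

96.0 per minute


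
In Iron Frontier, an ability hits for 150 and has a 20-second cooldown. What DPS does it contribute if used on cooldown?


DPS = damage / cooldown
= 150 / 20
= 7.50

7.50 DPS


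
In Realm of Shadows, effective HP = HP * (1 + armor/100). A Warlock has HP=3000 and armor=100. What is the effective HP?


EHP = 3000 * (1 + 100/100)
= 3000 * (1 + 1.0)
= 3000 * 2.0
= 6000.0

6000.0 EHP


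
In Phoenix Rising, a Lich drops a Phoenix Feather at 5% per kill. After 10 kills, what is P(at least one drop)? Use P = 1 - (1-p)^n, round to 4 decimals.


P(at least one) = 1 - P(none) = 1 - (1-p)^n
p = 5/100 = 0.05
1 - p = 0.95
(1 - p)^10 = 0.95^10 = 0.598737
P(at least one) = 1 - 0.598737 = 0.4013

0.4013


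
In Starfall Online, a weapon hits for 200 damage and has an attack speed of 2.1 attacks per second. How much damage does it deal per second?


DPS = damage * attack_speed
= 200 * 2.1
= 420.0

420.0 DPS


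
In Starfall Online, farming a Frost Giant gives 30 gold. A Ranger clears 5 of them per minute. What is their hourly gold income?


Gold per minute = 30 * 5 = 150
Gold per hour = 150 * 60 = 9000

9000 gold/hour


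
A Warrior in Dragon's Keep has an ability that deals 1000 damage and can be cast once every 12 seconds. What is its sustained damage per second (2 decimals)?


DPS = damage / cooldown
= 1000 / 12
= 83.33

83.33 DPS


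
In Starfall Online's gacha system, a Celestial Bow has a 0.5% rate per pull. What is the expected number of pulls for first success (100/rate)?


Expected pulls for a geometric distribution = 1/p = 100 / rate%
= 100 / 0.5
= 200.0

200.0 pulls


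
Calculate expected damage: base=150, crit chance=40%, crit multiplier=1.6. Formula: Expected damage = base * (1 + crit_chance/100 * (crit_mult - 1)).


E[dmg] = base * (1 + crit_chance * (crit_mult - 1))
cc as decimal = 40/100 = 0.4
cm - 1 = 1.6 - 1 = 0.6
Bonus factor = 0.4 * 0.6 = 0.24
Total multiplier = 1 + 0.24 = 1.24
Expected damage = 150 * 1.24 = 186.00

186.00 damage


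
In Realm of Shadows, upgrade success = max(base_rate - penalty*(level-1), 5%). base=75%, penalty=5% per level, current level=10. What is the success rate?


raw_rate = 75 - 5 * (10 - 1)
= 75 - 5 * 9
= 75 - 45
= 30
Apply floor: max(30, 5) = 30%

30%


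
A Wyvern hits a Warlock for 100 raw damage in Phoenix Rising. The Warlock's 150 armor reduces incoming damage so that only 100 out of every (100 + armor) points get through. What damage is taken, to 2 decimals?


actual = 100 * 100 / (100 + 150)
= 100 * 100 / 250
= 10000 / 250
= 40.00

40.00 damage


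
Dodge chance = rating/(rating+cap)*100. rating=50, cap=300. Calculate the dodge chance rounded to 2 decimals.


dodge% = 50 / (50 + 300) * 100
= 50 / 350 * 100
= 0.142857 * 100
= 14.29%

14.29%


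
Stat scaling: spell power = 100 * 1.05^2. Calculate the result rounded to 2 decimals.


value = base * growth^level
= 100 * 1.05^2
= 100 * 1.1025
= 110.25

110.25 spell power


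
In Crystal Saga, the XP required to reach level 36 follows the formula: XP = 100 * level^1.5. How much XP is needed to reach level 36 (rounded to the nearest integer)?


XP = 100 * level^1.5
Substitute level = 36:
XP = 100 * 36^1.5
= 100 * 216.0
= 21600

21600 XP


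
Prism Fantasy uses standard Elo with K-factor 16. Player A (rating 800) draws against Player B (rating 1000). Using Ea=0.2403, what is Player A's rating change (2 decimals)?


Elo update: delta = K * (S - Ea), where S = 0.5 (draws)
S - Ea = 0.5 - 0.2403 = 0.2597
Rating change = 16 * 0.2597
= 4.16

4.16 rating points
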